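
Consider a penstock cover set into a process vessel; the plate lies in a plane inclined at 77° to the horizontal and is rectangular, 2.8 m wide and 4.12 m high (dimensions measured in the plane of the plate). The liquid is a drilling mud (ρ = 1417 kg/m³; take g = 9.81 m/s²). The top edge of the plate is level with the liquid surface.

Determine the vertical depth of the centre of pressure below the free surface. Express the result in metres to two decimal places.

γ = ρg = 1417 × 9.81 / 1000 = 13.90077 kN/m³.
Let θ = 77° be the plate's angle to the horizontal; measure y along the incline from where the plane meets the free surface. Vertical depth h = y·sinθ with sinθ = 0.974370.
The centroid lies 4.12/2 = 2.06 m below the top edge, so y_c = 2.06 m and h_c = 2.06 × 0.974370 = 2.0072 m.
A = 2.8 × 4.12 = 11.536 m².
Resultant F = γ·h_c·A = 13.90077 × 2.0072 × 11.536 = 321.873 kN.
I_c = b·h³/12 = 2.8 × 4.12³/12 = 16.3181 m⁴.
Centre of pressure: y_p = y_c + I_c/(y_c·A) = 2.06 + 16.3181/(2.06 × 11.536) = 2.06 + 0.686668 = 2.74667 m along the plane.
Vertically, h_p = y_p·sinθ = 2.74667 × 0.974370 = 2.67627 m.

h_p = 2.68 m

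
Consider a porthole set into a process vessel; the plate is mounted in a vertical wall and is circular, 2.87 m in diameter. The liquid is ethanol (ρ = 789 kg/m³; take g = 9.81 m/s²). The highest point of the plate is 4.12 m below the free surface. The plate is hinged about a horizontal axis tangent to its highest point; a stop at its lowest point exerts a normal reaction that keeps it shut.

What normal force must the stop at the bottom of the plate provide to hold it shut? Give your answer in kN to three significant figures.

γ = ρg = 789 × 9.81 / 1000 = 7.74009 kN/m³.
The centroid is at the centre, 1.435 m below the top of the plate, so the centroid depth is h_c = 4.12 + 1.435 = 5.555 m.
A = π(1.435)² = 6.46925 m².
Resultant F = γ·h_c·A = 7.74009 × 5.555 × 6.46925 = 278.153 kN.
I_c = πr⁴/4 = π × 1.435⁴/4 = 3.33041 m⁴.
Centre of pressure: y_p = y_c + I_c/(y_c·A) = 5.555 + 3.33041/(5.555 × 6.46925) = 5.555 + 0.0926744 = 5.64767 m along the plane.
The resultant acts 1.435 + 0.0926744 = 1.52767 m (along the plate) below the hinge at the top edge, so the moment about the hinge is M = F × 1.52767 = 278.153 × 1.52767 = 424.926 kN·m.
A normal force at the bottom, 2.87 m from the hinge, must supply this moment: P = 424.926/2.87 = 148.058 kN.

P ≈ 148 kN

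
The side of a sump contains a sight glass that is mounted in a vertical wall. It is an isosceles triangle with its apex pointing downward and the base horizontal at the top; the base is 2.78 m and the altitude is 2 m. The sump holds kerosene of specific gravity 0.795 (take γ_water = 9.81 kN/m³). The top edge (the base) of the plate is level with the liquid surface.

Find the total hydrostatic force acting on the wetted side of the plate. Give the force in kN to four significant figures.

F ≈ 14.45 kN

γ = 0.795 × 9.81 = 7.79895 kN/m³.
With the apex down, the centroid sits h/3 = 2/3 = 0.666667 m below the base (the top edge), so the centroid depth is h_c = 0.666667 m.
A = ½ × 2.78 × 2 = 2.78 m².
Resultant F = γ·h_c·A = 7.79895 × 0.666667 × 2.78 = 14.4541 kN.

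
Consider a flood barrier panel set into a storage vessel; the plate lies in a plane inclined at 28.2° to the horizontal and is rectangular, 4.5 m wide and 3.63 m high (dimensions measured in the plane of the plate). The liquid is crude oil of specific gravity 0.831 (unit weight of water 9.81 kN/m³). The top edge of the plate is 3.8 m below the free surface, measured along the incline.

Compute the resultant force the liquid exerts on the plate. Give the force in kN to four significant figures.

F ≈ 353.3 kN

γ = 0.831 × 9.81 = 8.15211 kN/m³.
Let θ = 28.2° be the plate's angle to the horizontal; measure y along the incline from where the plane meets the free surface. Vertical depth h = y·sinθ with sinθ = 0.472551.
The centroid lies 3.63/2 = 1.815 m below the top edge, so y_c = 3.8 + 1.815 = 5.615 m and h_c = 5.615 × 0.472551 = 2.65337 m.
A = 4.5 × 3.63 = 16.335 m².
Resultant F = γ·h_c·A = 8.15211 × 2.65337 × 16.335 = 353.335 kN.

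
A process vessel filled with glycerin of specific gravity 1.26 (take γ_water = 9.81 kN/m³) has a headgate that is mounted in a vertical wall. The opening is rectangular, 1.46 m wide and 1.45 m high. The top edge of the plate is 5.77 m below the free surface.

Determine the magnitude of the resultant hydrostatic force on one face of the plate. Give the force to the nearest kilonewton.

F ≈ 170 kN

γ = 1.26 × 9.81 = 12.3606 kN/m³.
The centroid lies 1.45/2 = 0.725 m below the top edge, so the centroid depth is h_c = 5.77 + 0.725 = 6.495 m.
A = 1.46 × 1.45 = 2.117 m².
Resultant F = γ·h_c·A = 12.3606 × 6.495 × 2.117 = 169.957 kN.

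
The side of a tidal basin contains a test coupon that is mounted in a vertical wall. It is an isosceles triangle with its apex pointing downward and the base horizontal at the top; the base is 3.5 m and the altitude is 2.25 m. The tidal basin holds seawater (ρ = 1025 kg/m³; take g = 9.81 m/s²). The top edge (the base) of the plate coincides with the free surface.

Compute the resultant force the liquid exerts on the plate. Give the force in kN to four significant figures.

F ≈ 29.69 kN

γ = ρg = 1025 × 9.81 / 1000 = 10.05525 kN/m³.
With the apex down, the centroid sits h/3 = 2.25/3 = 0.75 m below the base (the top edge), so the centroid depth is h_c = 0.75 m.
A = ½ × 3.5 × 2.25 = 3.9375 m².
Resultant F = γ·h_c·A = 10.05525 × 0.75 × 3.9375 = 29.6944 kN.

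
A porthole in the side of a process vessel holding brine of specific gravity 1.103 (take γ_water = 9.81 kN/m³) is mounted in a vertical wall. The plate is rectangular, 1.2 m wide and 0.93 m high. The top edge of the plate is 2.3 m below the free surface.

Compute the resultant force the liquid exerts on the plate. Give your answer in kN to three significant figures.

F ≈ 33.4 kN

γ = 1.103 × 9.81 = 10.82043 kN/m³.
The centroid lies 0.93/2 = 0.465 m below the top edge, so the centroid depth is h_c = 2.3 + 0.465 = 2.765 m.
A = 1.2 × 0.93 = 1.116 m².
Resultant F = γ·h_c·A = 10.82043 × 2.765 × 1.116 = 33.389 kN.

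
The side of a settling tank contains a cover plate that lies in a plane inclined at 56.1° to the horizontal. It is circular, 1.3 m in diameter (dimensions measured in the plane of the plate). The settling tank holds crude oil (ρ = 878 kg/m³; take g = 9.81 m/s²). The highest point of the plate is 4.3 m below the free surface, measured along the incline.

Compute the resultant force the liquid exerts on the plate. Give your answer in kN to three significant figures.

F ≈ 47.0 kN

γ = ρg = 878 × 9.81 / 1000 = 8.61318 kN/m³.
Let θ = 56.1° be the plate's angle to the horizontal; measure y along the incline from where the plane meets the free surface. Vertical depth h = y·sinθ with sinθ = 0.830012.
The centroid is at the centre, 0.65 m below the top of the plate, so y_c = 4.3 + 0.65 = 4.95 m and h_c = 4.95 × 0.830012 = 4.10856 m.
A = π(0.65)² = 1.32732 m².
Resultant F = γ·h_c·A = 8.61318 × 4.10856 × 1.32732 = 46.9709 kN.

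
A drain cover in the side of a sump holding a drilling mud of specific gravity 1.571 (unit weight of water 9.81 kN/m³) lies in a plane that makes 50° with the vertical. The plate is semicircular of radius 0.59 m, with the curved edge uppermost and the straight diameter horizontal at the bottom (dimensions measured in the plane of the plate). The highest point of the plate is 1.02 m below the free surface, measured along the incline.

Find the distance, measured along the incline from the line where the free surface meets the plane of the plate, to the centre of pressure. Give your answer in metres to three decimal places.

γ = 1.571 × 9.81 = 15.41151 kN/m³.
The plate makes 50° with the vertical, i.e. θ = 90° − 50° = 40° to the horizontal. Measuring y along the incline from the free-surface line, vertical depth h = y·sinθ with sinθ = 0.642788.
The centroid lies 4r/(3π) = 0.250404 m above the diameter, so r − 4r/(3π) = 0.59 − 0.250404 = 0.339596 m below the topmost point, so y_c = 1.02 + 0.339596 = 1.3596 m and h_c = 1.3596 × 0.642788 = 0.873935 m.
A = πr²/2 = π × 0.59²/2 = 0.546794 m².
Resultant F = γ·h_c·A = 15.41151 × 0.873935 × 0.546794 = 7.36458 kN.
I_c = (π/8 − 8/(9π))·r⁴ = 0.109757 × 0.59⁴ = 0.0132997 m⁴.
Centre of pressure: y_p = y_c + I_c/(y_c·A) = 1.3596 + 0.0132997/(1.3596 × 0.546794) = 1.3596 + 0.0178899 = 1.37749 m along the plane.

y_p = 1.377 m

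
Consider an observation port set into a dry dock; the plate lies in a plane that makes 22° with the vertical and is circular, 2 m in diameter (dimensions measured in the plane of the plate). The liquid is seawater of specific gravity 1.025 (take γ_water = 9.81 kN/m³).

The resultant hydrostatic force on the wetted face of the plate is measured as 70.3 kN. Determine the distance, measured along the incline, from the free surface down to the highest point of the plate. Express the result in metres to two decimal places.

γ = 1.025 × 9.81 = 10.05525 kN/m³.
A = π(1)² = 3.14159 m².
From F = γ·h_c·A, the centroid depth is h_c = 70.3/(10.05525 × 3.14159) = 2.22542 m.
The plate makes 22° with the vertical, i.e. θ = 90° − 22° = 68° to the horizontal. Measuring y along the incline from the free-surface line, vertical depth h = y·sinθ with sinθ = 0.927184.
Along the incline, y_c = h_c/sinθ = 2.22542/0.927184 = 2.40019 m.
The centroid is at the centre, 1 m below the top of the plate, so the highest point sits at y_top = 2.40019 − 1 = 1.40019 m along the incline.

y_top ≈ 1.40 m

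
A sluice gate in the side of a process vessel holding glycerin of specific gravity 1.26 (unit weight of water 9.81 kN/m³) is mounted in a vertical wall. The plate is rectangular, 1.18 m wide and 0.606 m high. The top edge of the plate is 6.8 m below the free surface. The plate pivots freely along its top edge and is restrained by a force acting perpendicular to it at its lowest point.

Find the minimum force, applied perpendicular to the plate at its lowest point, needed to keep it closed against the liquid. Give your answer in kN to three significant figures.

γ = 1.26 × 9.81 = 12.3606 kN/m³.
The centroid lies 0.606/2 = 0.303 m below the top edge, so the centroid depth is h_c = 6.8 + 0.303 = 7.103 m.
A = 1.18 × 0.606 = 0.71508 m².
Resultant F = γ·h_c·A = 12.3606 × 7.103 × 0.71508 = 62.7821 kN.
I_c = b·h³/12 = 1.18 × 0.606³/12 = 0.0218836 m⁴.
Centre of pressure: y_p = y_c + I_c/(y_c·A) = 7.103 + 0.0218836/(7.103 × 0.71508) = 7.103 + 0.00430846 = 7.10731 m along the plane.
The resultant acts 0.303 + 0.00430846 = 0.307308 m (along the plate) below the hinge at the top edge, so the moment about the hinge is M = F × 0.307308 = 62.7821 × 0.307308 = 19.2934 kN·m.
A normal force at the bottom, 0.606 m from the hinge, must supply this moment: P = 19.2934/0.606 = 31.8373 kN.

P ≈ 31.8 kN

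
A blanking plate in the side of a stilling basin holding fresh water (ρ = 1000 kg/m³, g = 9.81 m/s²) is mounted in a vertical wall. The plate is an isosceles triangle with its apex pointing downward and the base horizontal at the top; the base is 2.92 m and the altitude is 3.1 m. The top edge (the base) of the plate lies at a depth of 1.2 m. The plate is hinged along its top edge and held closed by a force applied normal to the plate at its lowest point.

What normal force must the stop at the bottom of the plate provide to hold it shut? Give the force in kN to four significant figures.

γ = ρg = 1000 × 9.81 = 9810 N/m³ = 9.81 kN/m³.
With the apex down, the centroid sits h/3 = 3.1/3 = 1.03333 m below the base (the top edge), so the centroid depth is h_c = 1.2 + 1.03333 = 2.23333 m.
A = ½ × 2.92 × 3.1 = 4.526 m².
Resultant F = γ·h_c·A = 9.81 × 2.23333 × 4.526 = 99.16 kN.
I_c = b·h³/36 = 2.92 × 3.1³/36 = 2.41638 m⁴.
Centre of pressure: y_p = y_c + I_c/(y_c·A) = 2.23333 + 2.41638/(2.23333 × 4.526) = 2.23333 + 0.239055 = 2.47239 m along the plane.
The resultant acts 1.03333 + 0.239055 = 1.27239 m (along the plate) below the hinge at the top edge, so the moment about the hinge is M = F × 1.27239 = 99.16 × 1.27239 = 126.17 kN·m.
A normal force at the bottom, 3.1 m from the hinge, must supply this moment: P = 126.17/3.1 = 40.7 kN.

P ≈ 40.70 kN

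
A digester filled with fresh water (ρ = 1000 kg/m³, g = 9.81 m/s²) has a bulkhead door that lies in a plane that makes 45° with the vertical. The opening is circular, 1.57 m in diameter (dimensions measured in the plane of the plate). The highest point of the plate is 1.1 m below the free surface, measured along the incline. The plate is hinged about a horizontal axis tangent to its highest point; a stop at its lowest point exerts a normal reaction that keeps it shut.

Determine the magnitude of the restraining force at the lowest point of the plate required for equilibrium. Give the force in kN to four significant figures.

γ = ρg = 1000 × 9.81 = 9810 N/m³ = 9.81 kN/m³.
The plate makes 45° with the vertical, i.e. θ = 90° − 45° = 45° to the horizontal. Measuring y along the incline from the free-surface line, vertical depth h = y·sinθ with sinθ = 0.707107.
The centroid is at the centre, 0.785 m below the top of the plate, so y_c = 1.1 + 0.785 = 1.885 m and h_c = 1.885 × 0.707107 = 1.3329 m.
A = π(0.785)² = 1.93593 m².
Resultant F = γ·h_c·A = 9.81 × 1.3329 × 1.93593 = 25.3137 kN.
I_c = πr⁴/4 = π × 0.785⁴/4 = 0.298242 m⁴.
Centre of pressure: y_p = y_c + I_c/(y_c·A) = 1.885 + 0.298242/(1.885 × 1.93593) = 1.885 + 0.0817274 = 1.96673 m along the plane.
The resultant acts 0.785 + 0.0817274 = 0.866727 m (along the plate) below the hinge at the top edge, so the moment about the hinge is M = F × 0.866727 = 25.3137 × 0.866727 = 21.9401 kN·m.
A normal force at the bottom, 1.57 m from the hinge, must supply this moment: P = 21.9401/1.57 = 13.9746 kN.

P ≈ 13.97 kN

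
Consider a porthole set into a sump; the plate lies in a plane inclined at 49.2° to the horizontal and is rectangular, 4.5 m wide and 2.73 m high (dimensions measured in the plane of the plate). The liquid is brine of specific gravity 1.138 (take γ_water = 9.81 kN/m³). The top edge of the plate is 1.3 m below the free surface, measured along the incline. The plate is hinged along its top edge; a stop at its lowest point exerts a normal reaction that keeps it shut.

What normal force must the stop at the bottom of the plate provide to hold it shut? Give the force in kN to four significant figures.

P ≈ 162.0 kN

γ = 1.138 × 9.81 = 11.16378 kN/m³.
Let θ = 49.2° be the plate's angle to the horizontal; measure y along the incline from where the plane meets the free surface. Vertical depth h = y·sinθ with sinθ = 0.756995.
The centroid lies 2.73/2 = 1.365 m below the top edge, so y_c = 1.3 + 1.365 = 2.665 m and h_c = 2.665 × 0.756995 = 2.01739 m.
A = 4.5 × 2.73 = 12.285 m².
Resultant F = γ·h_c·A = 11.16378 × 2.01739 × 12.285 = 276.679 kN.
I_c = b·h³/12 = 4.5 × 2.73³/12 = 7.62991 m⁴.
Centre of pressure: y_p = y_c + I_c/(y_c·A) = 2.665 + 7.62991/(2.665 × 12.285) = 2.665 + 0.233049 = 2.89805 m along the plane.
The resultant acts 1.365 + 0.233049 = 1.59805 m (along the plate) below the hinge at the top edge, so the moment about the hinge is M = F × 1.59805 = 276.679 × 1.59805 = 442.147 kN·m.
A normal force at the bottom, 2.73 m from the hinge, must supply this moment: P = 442.147/2.73 = 161.959 kN.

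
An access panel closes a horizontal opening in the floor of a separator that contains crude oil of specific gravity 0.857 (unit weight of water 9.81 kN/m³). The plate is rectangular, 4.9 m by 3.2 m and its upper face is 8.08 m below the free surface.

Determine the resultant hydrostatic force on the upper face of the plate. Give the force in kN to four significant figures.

γ = 0.857 × 9.81 = 8.40717 kN/m³.
The plate is horizontal, so pressure is uniform at p = γ·h = 8.40717 × 8.08 = 67.9299 kN/m².
A = 4.9 × 3.2 = 15.68 m².
F = p·A = 67.9299 × 15.68 = 1065.14 kN.

F ≈ 1065 kN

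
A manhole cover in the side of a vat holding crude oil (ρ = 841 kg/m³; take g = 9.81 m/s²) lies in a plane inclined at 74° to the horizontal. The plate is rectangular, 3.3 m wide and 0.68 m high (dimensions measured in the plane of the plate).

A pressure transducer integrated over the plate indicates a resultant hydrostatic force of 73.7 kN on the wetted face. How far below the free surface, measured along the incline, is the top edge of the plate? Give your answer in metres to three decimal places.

y_top ≈ 3.801 m

γ = ρg = 841 × 9.81 / 1000 = 8.25021 kN/m³.
A = 3.3 × 0.68 = 2.244 m².
From F = γ·h_c·A, the centroid depth is h_c = 73.7/(8.25021 × 2.244) = 3.98089 m.
Let θ = 74° be the plate's angle to the horizontal; measure y along the incline from where the plane meets the free surface. Vertical depth h = y·sinθ with sinθ = 0.961262.
Along the incline, y_c = h_c/sinθ = 3.98089/0.961262 = 4.14132 m.
The centroid lies 0.68/2 = 0.34 m below the top edge, so the top edge sits at y_top = 4.14132 − 0.34 = 3.80132 m along the incline.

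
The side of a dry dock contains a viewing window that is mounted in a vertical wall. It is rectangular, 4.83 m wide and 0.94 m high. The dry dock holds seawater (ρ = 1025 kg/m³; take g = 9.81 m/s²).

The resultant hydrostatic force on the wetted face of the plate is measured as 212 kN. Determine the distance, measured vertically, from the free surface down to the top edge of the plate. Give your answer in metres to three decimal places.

γ = ρg = 1025 × 9.81 / 1000 = 10.05525 kN/m³.
A = 4.83 × 0.94 = 4.5402 m².
From F = γ·h_c·A, the centroid depth is h_c = 212/(10.05525 × 4.5402) = 4.64374 m.
The centroid lies 0.94/2 = 0.47 m below the top edge, so the top edge sits at h_top = 4.64374 − 0.47 = 4.17374 m below the surface.

d_top ≈ 4.174 m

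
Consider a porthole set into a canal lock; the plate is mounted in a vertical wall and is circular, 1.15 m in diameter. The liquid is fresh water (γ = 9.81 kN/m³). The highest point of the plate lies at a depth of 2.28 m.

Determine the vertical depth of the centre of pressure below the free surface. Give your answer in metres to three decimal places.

h_p = 2.884 m

γ = 9.81 kN/m³.
The centroid is at the centre, 0.575 m below the top of the plate, so the centroid depth is h_c = 2.28 + 0.575 = 2.855 m.
A = π(0.575)² = 1.03869 m².
Resultant F = γ·h_c·A = 9.81 × 2.855 × 1.03869 = 29.0912 kN.
I_c = πr⁴/4 = π × 0.575⁴/4 = 0.0858541 m⁴.
Centre of pressure: y_p = y_c + I_c/(y_c·A) = 2.855 + 0.0858541/(2.855 × 1.03869) = 2.855 + 0.0289514 = 2.88395 m along the plane.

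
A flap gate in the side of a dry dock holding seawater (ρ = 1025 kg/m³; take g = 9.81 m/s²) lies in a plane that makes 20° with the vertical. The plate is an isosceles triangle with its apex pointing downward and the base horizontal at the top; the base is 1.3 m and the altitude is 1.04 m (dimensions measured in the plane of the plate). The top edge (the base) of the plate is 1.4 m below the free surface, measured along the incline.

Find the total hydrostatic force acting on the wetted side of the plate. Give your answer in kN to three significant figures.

F ≈ 11.2 kN

γ = ρg = 1025 × 9.81 / 1000 = 10.05525 kN/m³.
The plate makes 20° with the vertical, i.e. θ = 90° − 20° = 70° to the horizontal. Measuring y along the incline from the free-surface line, vertical depth h = y·sinθ with sinθ = 0.939693.
With the apex down, the centroid sits h/3 = 1.04/3 = 0.346667 m below the base (the top edge), so y_c = 1.4 + 0.346667 = 1.74667 m and h_c = 1.74667 × 0.939693 = 1.64133 m.
A = ½ × 1.3 × 1.04 = 0.676 m².
Resultant F = γ·h_c·A = 10.05525 × 1.64133 × 0.676 = 11.1567 kN.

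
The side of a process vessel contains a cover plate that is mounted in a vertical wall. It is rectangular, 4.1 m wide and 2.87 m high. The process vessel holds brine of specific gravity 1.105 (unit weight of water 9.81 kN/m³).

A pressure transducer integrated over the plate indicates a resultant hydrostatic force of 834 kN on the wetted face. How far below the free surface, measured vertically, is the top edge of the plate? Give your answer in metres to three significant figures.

d_top ≈ 5.10 m

γ = 1.105 × 9.81 = 10.84005 kN/m³.
A = 4.1 × 2.87 = 11.767 m².
From F = γ·h_c·A, the centroid depth is h_c = 834/(10.84005 × 11.767) = 6.53836 m.
The centroid lies 2.87/2 = 1.435 m below the top edge, so the top edge sits at h_top = 6.53836 − 1.435 = 5.10336 m below the surface.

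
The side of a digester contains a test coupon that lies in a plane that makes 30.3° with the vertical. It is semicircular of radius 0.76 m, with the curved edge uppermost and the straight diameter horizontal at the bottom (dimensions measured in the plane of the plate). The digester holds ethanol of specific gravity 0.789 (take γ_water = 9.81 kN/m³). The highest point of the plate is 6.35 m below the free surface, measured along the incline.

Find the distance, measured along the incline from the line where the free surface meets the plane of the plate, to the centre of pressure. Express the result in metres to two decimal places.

γ = 0.789 × 9.81 = 7.74009 kN/m³.
The plate makes 30.3° with the vertical, i.e. θ = 90° − 30.3° = 59.7° to the horizontal. Measuring y along the incline from the free-surface line, vertical depth h = y·sinθ with sinθ = 0.863396.
The centroid lies 4r/(3π) = 0.322554 m above the diameter, so r − 4r/(3π) = 0.76 − 0.322554 = 0.437446 m below the topmost point, so y_c = 6.35 + 0.437446 = 6.78745 m and h_c = 6.78745 × 0.863396 = 5.86026 m.
A = πr²/2 = π × 0.76²/2 = 0.907292 m².
Resultant F = γ·h_c·A = 7.74009 × 5.86026 × 0.907292 = 41.1538 kN.
I_c = (π/8 − 8/(9π))·r⁴ = 0.109757 × 0.76⁴ = 0.0366173 m⁴.
Centre of pressure: y_p = y_c + I_c/(y_c·A) = 6.78745 + 0.0366173/(6.78745 × 0.907292) = 6.78745 + 0.00594611 = 6.7934 m along the plane.

y_p = 6.79 m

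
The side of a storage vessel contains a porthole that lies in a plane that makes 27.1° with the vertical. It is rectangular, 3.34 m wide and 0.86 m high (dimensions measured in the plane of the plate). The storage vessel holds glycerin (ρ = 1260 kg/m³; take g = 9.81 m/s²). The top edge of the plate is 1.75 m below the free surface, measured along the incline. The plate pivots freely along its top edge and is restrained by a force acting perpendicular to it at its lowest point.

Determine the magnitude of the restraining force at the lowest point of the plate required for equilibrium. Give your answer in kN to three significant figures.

P ≈ 36.7 kN

γ = ρg = 1260 × 9.81 / 1000 = 12.3606 kN/m³.
The plate makes 27.1° with the vertical, i.e. θ = 90° − 27.1° = 62.9° to the horizontal. Measuring y along the incline from the free-surface line, vertical depth h = y·sinθ with sinθ = 0.890213.
The centroid lies 0.86/2 = 0.43 m below the top edge, so y_c = 1.75 + 0.43 = 2.18 m and h_c = 2.18 × 0.890213 = 1.94066 m.
A = 3.34 × 0.86 = 2.8724 m².
Resultant F = γ·h_c·A = 12.3606 × 1.94066 × 2.8724 = 68.9023 kN.
I_c = b·h³/12 = 3.34 × 0.86³/12 = 0.177036 m⁴.
Centre of pressure: y_p = y_c + I_c/(y_c·A) = 2.18 + 0.177036/(2.18 × 2.8724) = 2.18 + 0.0282722 = 2.20827 m along the plane.
The resultant acts 0.43 + 0.0282722 = 0.458272 m (along the plate) below the hinge at the top edge, so the moment about the hinge is M = F × 0.458272 = 68.9023 × 0.458272 = 31.576 kN·m.
A normal force at the bottom, 0.86 m from the hinge, must supply this moment: P = 31.576/0.86 = 36.7163 kN.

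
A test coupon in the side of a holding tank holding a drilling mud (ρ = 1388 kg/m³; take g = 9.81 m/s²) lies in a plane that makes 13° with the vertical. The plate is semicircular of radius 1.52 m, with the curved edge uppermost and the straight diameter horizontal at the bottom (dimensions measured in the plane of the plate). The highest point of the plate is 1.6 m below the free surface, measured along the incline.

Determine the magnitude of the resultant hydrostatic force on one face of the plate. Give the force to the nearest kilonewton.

F ≈ 119 kN

γ = ρg = 1388 × 9.81 / 1000 = 13.61628 kN/m³.
The plate makes 13° with the vertical, i.e. θ = 90° − 13° = 77° to the horizontal. Measuring y along the incline from the free-surface line, vertical depth h = y·sinθ with sinθ = 0.974370.
The centroid lies 4r/(3π) = 0.645108 m above the diameter, so r − 4r/(3π) = 1.52 − 0.645108 = 0.874892 m below the topmost point, so y_c = 1.6 + 0.874892 = 2.47489 m and h_c = 2.47489 × 0.974370 = 2.41146 m.
A = πr²/2 = π × 1.52²/2 = 3.62917 m².
Resultant F = γ·h_c·A = 13.61628 × 2.41146 × 3.62917 = 119.164 kN.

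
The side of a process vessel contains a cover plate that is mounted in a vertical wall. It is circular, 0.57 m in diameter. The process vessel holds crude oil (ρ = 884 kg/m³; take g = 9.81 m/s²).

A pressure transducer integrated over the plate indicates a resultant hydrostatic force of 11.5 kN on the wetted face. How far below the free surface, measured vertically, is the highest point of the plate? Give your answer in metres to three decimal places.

d_top ≈ 4.912 m

γ = ρg = 884 × 9.81 / 1000 = 8.67204 kN/m³.
A = π(0.285)² = 0.255176 m².
From F = γ·h_c·A, the centroid depth is h_c = 11.5/(8.67204 × 0.255176) = 5.19681 m.
The centroid is at the centre, 0.285 m below the top of the plate, so the highest point sits at h_top = 5.19681 − 0.285 = 4.91181 m below the surface.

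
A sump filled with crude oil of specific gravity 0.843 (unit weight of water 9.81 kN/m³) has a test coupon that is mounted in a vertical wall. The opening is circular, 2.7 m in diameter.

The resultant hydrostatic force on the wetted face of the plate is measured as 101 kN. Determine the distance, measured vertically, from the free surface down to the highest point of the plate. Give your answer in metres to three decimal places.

d_top ≈ 0.783 m

γ = 0.843 × 9.81 = 8.26983 kN/m³.
A = π(1.35)² = 5.72555 m².
From F = γ·h_c·A, the centroid depth is h_c = 101/(8.26983 × 5.72555) = 2.13308 m.
The centroid is at the centre, 1.35 m below the top of the plate, so the highest point sits at h_top = 2.13308 − 1.35 = 0.78308 m below the surface.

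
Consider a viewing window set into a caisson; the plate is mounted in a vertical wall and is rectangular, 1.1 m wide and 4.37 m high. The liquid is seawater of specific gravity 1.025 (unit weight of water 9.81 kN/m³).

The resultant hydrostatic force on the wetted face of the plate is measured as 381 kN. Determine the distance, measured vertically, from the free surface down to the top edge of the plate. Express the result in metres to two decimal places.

γ = 1.025 × 9.81 = 10.05525 kN/m³.
A = 1.1 × 4.37 = 4.807 m².
From F = γ·h_c·A, the centroid depth is h_c = 381/(10.05525 × 4.807) = 7.88239 m.
The centroid lies 4.37/2 = 2.185 m below the top edge, so the top edge sits at h_top = 7.88239 − 2.185 = 5.69739 m below the surface.

d_top ≈ 5.70 m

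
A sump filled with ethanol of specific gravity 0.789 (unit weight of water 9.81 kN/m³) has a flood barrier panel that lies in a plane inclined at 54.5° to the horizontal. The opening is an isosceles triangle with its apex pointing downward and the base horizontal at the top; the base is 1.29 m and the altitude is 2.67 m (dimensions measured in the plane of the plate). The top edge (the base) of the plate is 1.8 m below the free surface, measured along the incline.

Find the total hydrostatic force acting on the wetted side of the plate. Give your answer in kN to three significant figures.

F ≈ 29.2 kN

γ = 0.789 × 9.81 = 7.74009 kN/m³.
Let θ = 54.5° be the plate's angle to the horizontal; measure y along the incline from where the plane meets the free surface. Vertical depth h = y·sinθ with sinθ = 0.814116.
With the apex down, the centroid sits h/3 = 2.67/3 = 0.89 m below the base (the top edge), so y_c = 1.8 + 0.89 = 2.69 m and h_c = 2.69 × 0.814116 = 2.18997 m.
A = ½ × 1.29 × 2.67 = 1.72215 m².
Resultant F = γ·h_c·A = 7.74009 × 2.18997 × 1.72215 = 29.1914 kN.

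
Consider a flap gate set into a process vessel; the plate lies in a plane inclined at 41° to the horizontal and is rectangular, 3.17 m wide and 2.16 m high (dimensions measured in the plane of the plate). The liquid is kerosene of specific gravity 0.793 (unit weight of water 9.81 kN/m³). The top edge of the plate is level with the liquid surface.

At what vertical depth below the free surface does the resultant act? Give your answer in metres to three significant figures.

γ = 0.793 × 9.81 = 7.77933 kN/m³.
Let θ = 41° be the plate's angle to the horizontal; measure y along the incline from where the plane meets the free surface. Vertical depth h = y·sinθ with sinθ = 0.656059.
The centroid lies 2.16/2 = 1.08 m below the top edge, so y_c = 1.08 m and h_c = 1.08 × 0.656059 = 0.708544 m.
A = 3.17 × 2.16 = 6.8472 m².
Resultant F = γ·h_c·A = 7.77933 × 0.708544 × 6.8472 = 37.7417 kN.
I_c = b·h³/12 = 3.17 × 2.16³/12 = 2.66219 m⁴.
Centre of pressure: y_p = y_c + I_c/(y_c·A) = 1.08 + 2.66219/(1.08 × 6.8472) = 1.08 + 0.36 = 1.44 m along the plane.
Vertically, h_p = y_p·sinθ = 1.44 × 0.656059 = 0.944725 m.

h_p = 0.945 m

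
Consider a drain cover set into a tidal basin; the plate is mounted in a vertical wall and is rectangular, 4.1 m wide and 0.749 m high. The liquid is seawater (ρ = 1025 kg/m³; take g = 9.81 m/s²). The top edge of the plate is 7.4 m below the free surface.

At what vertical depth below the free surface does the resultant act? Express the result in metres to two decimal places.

h_p = 7.78 m

γ = ρg = 1025 × 9.81 / 1000 = 10.05525 kN/m³.
The centroid lies 0.749/2 = 0.3745 m below the top edge, so the centroid depth is h_c = 7.4 + 0.3745 = 7.7745 m.
A = 4.1 × 0.749 = 3.0709 m².
Resultant F = γ·h_c·A = 10.05525 × 7.7745 × 3.0709 = 240.066 kN.
I_c = b·h³/12 = 4.1 × 0.749³/12 = 0.143565 m⁴.
Centre of pressure: y_p = y_c + I_c/(y_c·A) = 7.7745 + 0.143565/(7.7745 × 3.0709) = 7.7745 + 0.00601327 = 7.78051 m along the plane.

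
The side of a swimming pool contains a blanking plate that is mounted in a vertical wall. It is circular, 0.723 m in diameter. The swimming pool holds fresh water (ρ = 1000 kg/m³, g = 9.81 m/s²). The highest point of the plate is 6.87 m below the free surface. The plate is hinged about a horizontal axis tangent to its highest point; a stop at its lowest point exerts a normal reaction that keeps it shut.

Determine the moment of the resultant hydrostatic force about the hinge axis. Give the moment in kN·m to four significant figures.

M ≈ 10.66 kN·m

γ = ρg = 1000 × 9.81 = 9810 N/m³ = 9.81 kN/m³.
The centroid is at the centre, 0.3615 m below the top of the plate, so the centroid depth is h_c = 6.87 + 0.3615 = 7.2315 m.
A = π(0.3615)² = 0.41055 m².
Resultant F = γ·h_c·A = 9.81 × 7.2315 × 0.41055 = 29.1248 kN.
I_c = πr⁴/4 = π × 0.3615⁴/4 = 0.0134129 m⁴.
Centre of pressure: y_p = y_c + I_c/(y_c·A) = 7.2315 + 0.0134129/(7.2315 × 0.41055) = 7.2315 + 0.00451781 = 7.23602 m along the plane.
The resultant acts 0.3615 + 0.00451781 = 0.366018 m (along the plate) below the hinge at the top edge, so the moment about the hinge is M = F × 0.366018 = 29.1248 × 0.366018 = 10.6602 kN·m.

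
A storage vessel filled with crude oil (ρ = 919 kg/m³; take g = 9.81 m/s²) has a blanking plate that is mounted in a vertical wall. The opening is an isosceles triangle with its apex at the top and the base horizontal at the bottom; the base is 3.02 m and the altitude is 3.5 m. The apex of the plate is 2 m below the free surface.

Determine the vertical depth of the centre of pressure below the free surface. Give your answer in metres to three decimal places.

h_p = 4.490 m

γ = ρg = 919 × 9.81 / 1000 = 9.01539 kN/m³.
With the apex up, the centroid sits 2h/3 = 2 × 3.5/3 = 2.33333 m below the apex, so the centroid depth is h_c = 2 + 2.33333 = 4.33333 m.
A = ½ × 3.02 × 3.5 = 5.285 m².
Resultant F = γ·h_c·A = 9.01539 × 4.33333 × 5.285 = 206.467 kN.
I_c = b·h³/36 = 3.02 × 3.5³/36 = 3.59674 m⁴.
Centre of pressure: y_p = y_c + I_c/(y_c·A) = 4.33333 + 3.59674/(4.33333 × 5.285) = 4.33333 + 0.157052 = 4.49038 m along the plane.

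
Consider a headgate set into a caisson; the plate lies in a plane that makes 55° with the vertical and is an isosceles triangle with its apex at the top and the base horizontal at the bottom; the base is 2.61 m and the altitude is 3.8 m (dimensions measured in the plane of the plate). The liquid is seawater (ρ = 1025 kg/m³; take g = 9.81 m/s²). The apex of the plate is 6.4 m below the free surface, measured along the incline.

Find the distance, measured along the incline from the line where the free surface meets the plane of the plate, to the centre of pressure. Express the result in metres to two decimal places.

γ = ρg = 1025 × 9.81 / 1000 = 10.05525 kN/m³.
The plate makes 55° with the vertical, i.e. θ = 90° − 55° = 35° to the horizontal. Measuring y along the incline from the free-surface line, vertical depth h = y·sinθ with sinθ = 0.573576.
With the apex up, the centroid sits 2h/3 = 2 × 3.8/3 = 2.53333 m below the apex, so y_c = 6.4 + 2.53333 = 8.93333 m and h_c = 8.93333 × 0.573576 = 5.12394 m.
A = ½ × 2.61 × 3.8 = 4.959 m².
Resultant F = γ·h_c·A = 10.05525 × 5.12394 × 4.959 = 255.5 kN.
I_c = b·h³/36 = 2.61 × 3.8³/36 = 3.97822 m⁴.
Centre of pressure: y_p = y_c + I_c/(y_c·A) = 8.93333 + 3.97822/(8.93333 × 4.959) = 8.93333 + 0.089801 = 9.02313 m along the plane.

y_p = 9.02 m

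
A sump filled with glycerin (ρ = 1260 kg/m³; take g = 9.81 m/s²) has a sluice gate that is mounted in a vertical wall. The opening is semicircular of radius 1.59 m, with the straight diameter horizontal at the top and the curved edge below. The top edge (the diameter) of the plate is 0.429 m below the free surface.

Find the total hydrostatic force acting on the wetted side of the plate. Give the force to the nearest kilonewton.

γ = ρg = 1260 × 9.81 / 1000 = 12.3606 kN/m³.
The centroid of a semicircle lies 4r/(3π) = 0.674817 m from the diameter, here below the top edge, so the centroid depth is h_c = 0.429 + 0.674817 = 1.10382 m.
A = πr²/2 = π × 1.59²/2 = 3.97113 m².
Resultant F = γ·h_c·A = 12.3606 × 1.10382 × 3.97113 = 54.1816 kN.

F ≈ 54 kN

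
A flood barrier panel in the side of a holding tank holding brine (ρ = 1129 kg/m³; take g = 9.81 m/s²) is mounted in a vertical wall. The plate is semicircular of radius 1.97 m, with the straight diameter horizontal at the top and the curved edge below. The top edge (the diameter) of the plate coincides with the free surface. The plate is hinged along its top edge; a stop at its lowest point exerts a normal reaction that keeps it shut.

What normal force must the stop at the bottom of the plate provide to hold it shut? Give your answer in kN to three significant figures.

P ≈ 33.3 kN

γ = ρg = 1129 × 9.81 / 1000 = 11.07549 kN/m³.
The centroid of a semicircle lies 4r/(3π) = 0.836094 m from the diameter, here below the top edge, so the centroid depth is h_c = 0.836094 m.
A = πr²/2 = π × 1.97²/2 = 6.0961 m².
Resultant F = γ·h_c·A = 11.07549 × 0.836094 × 6.0961 = 56.4508 kN.
I_c = (π/8 − 8/(9π))·r⁴ = 0.109757 × 1.97⁴ = 1.65309 m⁴.
Centre of pressure: y_p = y_c + I_c/(y_c·A) = 0.836094 + 1.65309/(0.836094 × 6.0961) = 0.836094 + 0.324332 = 1.16043 m along the plane.
The resultant acts 0.836094 + 0.324332 = 1.16043 m (along the plate) below the hinge at the top edge, so the moment about the hinge is M = F × 1.16043 = 56.4508 × 1.16043 = 65.5072 kN·m.
A normal force at the bottom, 1.97 m from the hinge, must supply this moment: P = 65.5072/1.97 = 33.2524 kN.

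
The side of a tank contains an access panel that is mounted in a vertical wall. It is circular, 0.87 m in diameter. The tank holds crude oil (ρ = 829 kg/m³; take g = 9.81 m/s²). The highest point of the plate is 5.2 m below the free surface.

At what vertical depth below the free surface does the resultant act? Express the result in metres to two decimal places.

γ = ρg = 829 × 9.81 / 1000 = 8.13249 kN/m³.
The centroid is at the centre, 0.435 m below the top of the plate, so the centroid depth is h_c = 5.2 + 0.435 = 5.635 m.
A = π(0.435)² = 0.594468 m².
Resultant F = γ·h_c·A = 8.13249 × 5.635 × 0.594468 = 27.2424 kN.
I_c = πr⁴/4 = π × 0.435⁴/4 = 0.028122 m⁴.
Centre of pressure: y_p = y_c + I_c/(y_c·A) = 5.635 + 0.028122/(5.635 × 0.594468) = 5.635 + 0.00839506 = 5.6434 m along the plane.

h_p = 5.64 m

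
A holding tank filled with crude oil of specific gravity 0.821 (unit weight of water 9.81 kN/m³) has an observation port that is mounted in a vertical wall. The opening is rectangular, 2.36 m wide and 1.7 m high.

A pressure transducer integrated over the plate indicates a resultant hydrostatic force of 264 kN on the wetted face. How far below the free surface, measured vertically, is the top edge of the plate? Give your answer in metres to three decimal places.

γ = 0.821 × 9.81 = 8.05401 kN/m³.
A = 2.36 × 1.7 = 4.012 m².
From F = γ·h_c·A, the centroid depth is h_c = 264/(8.05401 × 4.012) = 8.17017 m.
The centroid lies 1.7/2 = 0.85 m below the top edge, so the top edge sits at h_top = 8.17017 − 0.85 = 7.32017 m below the surface.

d_top ≈ 7.320 m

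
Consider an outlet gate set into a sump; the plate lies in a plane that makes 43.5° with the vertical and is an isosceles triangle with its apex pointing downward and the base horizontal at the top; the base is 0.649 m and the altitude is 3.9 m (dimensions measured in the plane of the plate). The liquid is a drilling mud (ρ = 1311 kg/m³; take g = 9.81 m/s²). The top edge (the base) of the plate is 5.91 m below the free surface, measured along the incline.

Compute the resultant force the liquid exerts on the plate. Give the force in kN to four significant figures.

F ≈ 85.12 kN

γ = ρg = 1311 × 9.81 / 1000 = 12.86091 kN/m³.
The plate makes 43.5° with the vertical, i.e. θ = 90° − 43.5° = 46.5° to the horizontal. Measuring y along the incline from the free-surface line, vertical depth h = y·sinθ with sinθ = 0.725374.
With the apex down, the centroid sits h/3 = 3.9/3 = 1.3 m below the base (the top edge), so y_c = 5.91 + 1.3 = 7.21 m and h_c = 7.21 × 0.725374 = 5.22995 m.
A = ½ × 0.649 × 3.9 = 1.26555 m².
Resultant F = γ·h_c·A = 12.86091 × 5.22995 × 1.26555 = 85.1233 kN.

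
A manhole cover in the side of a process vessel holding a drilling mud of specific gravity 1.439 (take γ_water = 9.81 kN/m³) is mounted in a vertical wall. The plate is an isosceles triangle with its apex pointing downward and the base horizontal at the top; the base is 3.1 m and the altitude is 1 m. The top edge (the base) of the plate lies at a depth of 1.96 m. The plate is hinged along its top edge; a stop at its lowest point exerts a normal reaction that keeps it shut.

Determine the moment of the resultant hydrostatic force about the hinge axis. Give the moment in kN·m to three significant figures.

M ≈ 17.9 kN·m

γ = 1.439 × 9.81 = 14.11659 kN/m³.
With the apex down, the centroid sits h/3 = 1/3 = 0.333333 m below the base (the top edge), so the centroid depth is h_c = 1.96 + 0.333333 = 2.29333 m.
A = ½ × 3.1 × 1 = 1.55 m².
Resultant F = γ·h_c·A = 14.11659 × 2.29333 × 1.55 = 50.1797 kN.
I_c = b·h³/36 = 3.1 × 1³/36 = 0.0861111 m⁴.
Centre of pressure: y_p = y_c + I_c/(y_c·A) = 2.29333 + 0.0861111/(2.29333 × 1.55) = 2.29333 + 0.0242248 = 2.31755 m along the plane.
The resultant acts 0.333333 + 0.0242248 = 0.357558 m (along the plate) below the hinge at the top edge, so the moment about the hinge is M = F × 0.357558 = 50.1797 × 0.357558 = 17.9422 kN·m.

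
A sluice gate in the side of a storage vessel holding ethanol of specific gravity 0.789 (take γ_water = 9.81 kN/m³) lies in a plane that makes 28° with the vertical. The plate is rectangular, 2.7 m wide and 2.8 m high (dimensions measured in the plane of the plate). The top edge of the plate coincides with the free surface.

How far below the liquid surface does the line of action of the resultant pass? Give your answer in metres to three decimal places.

h_p = 1.648 m

γ = 0.789 × 9.81 = 7.74009 kN/m³.
The plate makes 28° with the vertical, i.e. θ = 90° − 28° = 62° to the horizontal. Measuring y along the incline from the free-surface line, vertical depth h = y·sinθ with sinθ = 0.882948.
The centroid lies 2.8/2 = 1.4 m below the top edge, so y_c = 1.4 m and h_c = 1.4 × 0.882948 = 1.23613 m.
A = 2.7 × 2.8 = 7.56 m².
Resultant F = γ·h_c·A = 7.74009 × 1.23613 × 7.56 = 72.3322 kN.
I_c = b·h³/12 = 2.7 × 2.8³/12 = 4.9392 m⁴.
Centre of pressure: y_p = y_c + I_c/(y_c·A) = 1.4 + 4.9392/(1.4 × 7.56) = 1.4 + 0.466667 = 1.86667 m along the plane.
Vertically, h_p = y_p·sinθ = 1.86667 × 0.882948 = 1.64817 m.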